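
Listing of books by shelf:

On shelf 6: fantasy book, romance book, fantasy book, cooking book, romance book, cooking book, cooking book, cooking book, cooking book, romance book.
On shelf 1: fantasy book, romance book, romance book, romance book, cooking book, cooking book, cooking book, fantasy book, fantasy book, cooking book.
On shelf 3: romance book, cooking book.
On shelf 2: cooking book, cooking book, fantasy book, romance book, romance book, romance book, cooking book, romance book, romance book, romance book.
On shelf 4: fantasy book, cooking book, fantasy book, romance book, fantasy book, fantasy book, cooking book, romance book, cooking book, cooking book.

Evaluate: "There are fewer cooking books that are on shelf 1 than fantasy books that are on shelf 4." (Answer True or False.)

|cooking books on shelf 1| = 4.
|fantasy books on shelf 4| = 4.
The claim requires 4 < 4, which does not hold.

False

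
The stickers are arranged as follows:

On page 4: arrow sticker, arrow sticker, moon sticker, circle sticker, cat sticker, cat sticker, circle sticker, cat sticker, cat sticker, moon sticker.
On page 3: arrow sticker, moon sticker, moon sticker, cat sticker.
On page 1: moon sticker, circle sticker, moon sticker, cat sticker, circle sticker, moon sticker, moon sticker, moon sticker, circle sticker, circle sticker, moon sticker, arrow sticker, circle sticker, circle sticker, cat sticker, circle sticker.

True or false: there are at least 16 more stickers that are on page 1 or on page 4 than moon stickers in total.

stickers on page 1 or on page 4: 26.
moon stickers: 10.
The claim requires 26 − 10 = 16 ≥ 16, which holds.

True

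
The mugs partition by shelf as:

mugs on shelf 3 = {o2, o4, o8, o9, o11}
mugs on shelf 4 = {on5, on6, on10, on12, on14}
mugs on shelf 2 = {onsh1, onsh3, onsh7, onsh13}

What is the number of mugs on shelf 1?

0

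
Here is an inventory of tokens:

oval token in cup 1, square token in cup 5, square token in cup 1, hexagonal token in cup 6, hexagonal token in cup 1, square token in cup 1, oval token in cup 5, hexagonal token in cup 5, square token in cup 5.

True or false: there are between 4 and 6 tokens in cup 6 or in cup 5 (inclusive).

There are 5 tokens in cup 6 or in cup 5.
The claim requires 4 ≤ 5 ≤ 6, which holds.

True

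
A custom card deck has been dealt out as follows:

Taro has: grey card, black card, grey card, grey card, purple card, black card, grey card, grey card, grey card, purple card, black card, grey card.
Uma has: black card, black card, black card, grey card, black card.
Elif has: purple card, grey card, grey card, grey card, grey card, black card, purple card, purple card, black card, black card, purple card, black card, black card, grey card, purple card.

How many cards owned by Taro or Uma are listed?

Taro: 12; Uma: 5; together 12 + 5 = 17.

17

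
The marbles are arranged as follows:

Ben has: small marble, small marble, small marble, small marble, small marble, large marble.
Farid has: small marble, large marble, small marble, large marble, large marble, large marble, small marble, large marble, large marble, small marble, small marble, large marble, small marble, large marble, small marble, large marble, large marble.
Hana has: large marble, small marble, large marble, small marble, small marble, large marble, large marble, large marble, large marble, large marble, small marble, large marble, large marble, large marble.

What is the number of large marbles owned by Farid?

10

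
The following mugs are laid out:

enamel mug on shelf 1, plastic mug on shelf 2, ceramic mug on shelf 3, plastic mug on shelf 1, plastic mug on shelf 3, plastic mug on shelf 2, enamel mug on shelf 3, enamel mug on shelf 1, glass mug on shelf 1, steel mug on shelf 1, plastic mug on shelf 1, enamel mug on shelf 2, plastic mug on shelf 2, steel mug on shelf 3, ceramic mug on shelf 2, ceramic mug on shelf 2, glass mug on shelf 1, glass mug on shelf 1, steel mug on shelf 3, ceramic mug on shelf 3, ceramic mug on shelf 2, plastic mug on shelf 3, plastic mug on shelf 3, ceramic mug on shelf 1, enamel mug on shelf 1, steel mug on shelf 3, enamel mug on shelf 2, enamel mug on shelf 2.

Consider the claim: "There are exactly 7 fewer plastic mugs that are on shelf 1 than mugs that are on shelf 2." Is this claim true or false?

plastic mugs on shelf 1: 2.
mugs on shelf 2: 9.
The claim requires 9 − 2 (= 7) to equal 7, which holds.

True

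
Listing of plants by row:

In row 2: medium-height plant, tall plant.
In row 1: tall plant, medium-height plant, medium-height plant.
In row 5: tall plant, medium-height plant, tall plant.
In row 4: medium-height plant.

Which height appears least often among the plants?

tall

Counts by height: medium-height 5, tall 4.
The minimum is 4, held uniquely by tall.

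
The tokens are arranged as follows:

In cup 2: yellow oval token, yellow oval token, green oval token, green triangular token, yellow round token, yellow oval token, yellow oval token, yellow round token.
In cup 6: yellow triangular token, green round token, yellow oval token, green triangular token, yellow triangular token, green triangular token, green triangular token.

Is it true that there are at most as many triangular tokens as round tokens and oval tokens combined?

triangular tokens: 6.
round tokens: 3; oval tokens: 6; combined: 3 + 6 = 9.
The claim requires 6 ≤ 9, which holds.

True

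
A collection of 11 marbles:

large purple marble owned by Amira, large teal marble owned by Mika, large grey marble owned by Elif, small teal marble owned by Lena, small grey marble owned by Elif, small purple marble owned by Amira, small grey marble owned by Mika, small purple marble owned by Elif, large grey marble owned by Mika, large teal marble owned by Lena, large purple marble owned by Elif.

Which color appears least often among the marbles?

teal

Counts by color: grey 4, purple 4, teal 3.
The minimum is 3, held uniquely by teal.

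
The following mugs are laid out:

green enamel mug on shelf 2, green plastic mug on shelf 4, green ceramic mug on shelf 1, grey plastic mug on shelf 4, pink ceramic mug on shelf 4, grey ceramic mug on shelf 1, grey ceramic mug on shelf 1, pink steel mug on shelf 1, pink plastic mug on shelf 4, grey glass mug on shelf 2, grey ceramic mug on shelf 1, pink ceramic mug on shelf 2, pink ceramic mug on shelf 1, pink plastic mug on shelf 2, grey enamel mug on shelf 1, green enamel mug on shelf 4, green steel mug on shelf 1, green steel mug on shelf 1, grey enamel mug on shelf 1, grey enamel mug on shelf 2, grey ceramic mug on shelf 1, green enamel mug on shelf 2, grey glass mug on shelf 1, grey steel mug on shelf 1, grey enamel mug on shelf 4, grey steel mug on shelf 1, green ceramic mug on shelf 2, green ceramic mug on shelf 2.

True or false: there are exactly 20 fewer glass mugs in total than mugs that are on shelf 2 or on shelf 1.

|glass mugs| = 2.
|mugs on shelf 2 or on shelf 1| = 22.
The claim requires 22 − 2 (= 20) to equal 20, which holds.

True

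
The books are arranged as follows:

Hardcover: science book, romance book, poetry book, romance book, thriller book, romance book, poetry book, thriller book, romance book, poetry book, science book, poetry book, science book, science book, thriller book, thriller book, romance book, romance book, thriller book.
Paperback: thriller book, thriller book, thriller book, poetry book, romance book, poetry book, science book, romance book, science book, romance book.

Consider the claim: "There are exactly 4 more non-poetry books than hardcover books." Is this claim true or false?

True

|non-poetry books| = 23.
|hardcover books| = 19.
The claim requires 23 − 19 (= 4) to equal 4, which holds.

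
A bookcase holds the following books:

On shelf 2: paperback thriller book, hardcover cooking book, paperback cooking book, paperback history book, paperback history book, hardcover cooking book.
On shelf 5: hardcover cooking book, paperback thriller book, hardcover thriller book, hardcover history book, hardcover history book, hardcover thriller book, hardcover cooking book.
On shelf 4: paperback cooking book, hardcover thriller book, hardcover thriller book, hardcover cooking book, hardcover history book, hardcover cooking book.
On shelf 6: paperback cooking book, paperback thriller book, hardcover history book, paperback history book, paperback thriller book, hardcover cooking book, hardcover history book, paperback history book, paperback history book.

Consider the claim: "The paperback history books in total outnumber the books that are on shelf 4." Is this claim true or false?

|paperback history books| = 5.
|books on shelf 4| = 6.
The claim requires 5 > 6, which does not hold.

False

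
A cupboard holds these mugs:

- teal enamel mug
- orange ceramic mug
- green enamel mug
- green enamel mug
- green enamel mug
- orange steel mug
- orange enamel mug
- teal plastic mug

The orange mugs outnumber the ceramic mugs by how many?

orange mugs: 3.
ceramic mugs: 1.
3 − 1 = 2.

2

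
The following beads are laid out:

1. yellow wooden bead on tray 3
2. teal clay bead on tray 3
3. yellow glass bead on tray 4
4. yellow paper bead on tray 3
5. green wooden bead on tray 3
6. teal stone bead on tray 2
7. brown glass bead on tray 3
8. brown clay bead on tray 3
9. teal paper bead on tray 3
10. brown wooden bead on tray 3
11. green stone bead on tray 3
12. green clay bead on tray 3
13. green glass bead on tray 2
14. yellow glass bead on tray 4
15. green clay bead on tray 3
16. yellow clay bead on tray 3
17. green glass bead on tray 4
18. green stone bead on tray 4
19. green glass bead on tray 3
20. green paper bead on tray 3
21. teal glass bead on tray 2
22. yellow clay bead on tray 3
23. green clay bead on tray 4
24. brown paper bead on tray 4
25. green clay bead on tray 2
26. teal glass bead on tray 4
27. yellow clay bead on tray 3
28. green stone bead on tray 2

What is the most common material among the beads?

Counts by material: clay 9, glass 8, paper 4, stone 4, wooden 3.
The maximum is 9, held uniquely by clay.

clay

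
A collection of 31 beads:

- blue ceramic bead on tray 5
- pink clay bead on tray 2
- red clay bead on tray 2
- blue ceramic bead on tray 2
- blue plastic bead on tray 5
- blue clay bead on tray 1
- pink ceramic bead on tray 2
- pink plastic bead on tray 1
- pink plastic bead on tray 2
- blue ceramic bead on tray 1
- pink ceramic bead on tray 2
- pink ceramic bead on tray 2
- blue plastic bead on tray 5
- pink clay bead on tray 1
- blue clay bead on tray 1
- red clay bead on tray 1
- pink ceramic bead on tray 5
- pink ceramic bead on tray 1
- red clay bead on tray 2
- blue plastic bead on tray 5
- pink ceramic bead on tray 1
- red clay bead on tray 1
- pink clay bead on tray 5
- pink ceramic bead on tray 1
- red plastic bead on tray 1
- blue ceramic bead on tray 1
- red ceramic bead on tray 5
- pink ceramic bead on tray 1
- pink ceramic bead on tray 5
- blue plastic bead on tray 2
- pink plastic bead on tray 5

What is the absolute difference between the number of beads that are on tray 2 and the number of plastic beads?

1

beads on tray 2: 9. plastic beads: 8.
|9 − 8| = 9 − 8 = 1.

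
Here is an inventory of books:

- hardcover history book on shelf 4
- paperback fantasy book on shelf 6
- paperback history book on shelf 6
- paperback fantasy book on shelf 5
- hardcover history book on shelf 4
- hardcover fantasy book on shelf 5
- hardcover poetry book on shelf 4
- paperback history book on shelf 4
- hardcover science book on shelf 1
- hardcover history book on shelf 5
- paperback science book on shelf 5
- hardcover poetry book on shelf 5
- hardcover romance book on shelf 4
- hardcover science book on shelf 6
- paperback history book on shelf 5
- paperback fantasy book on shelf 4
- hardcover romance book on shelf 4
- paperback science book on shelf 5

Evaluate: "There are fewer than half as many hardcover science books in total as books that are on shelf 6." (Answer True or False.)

hardcover science books: 2.
books on shelf 6: 3.
The claim requires 2 × 2 = 4 < 3, which does not hold.

False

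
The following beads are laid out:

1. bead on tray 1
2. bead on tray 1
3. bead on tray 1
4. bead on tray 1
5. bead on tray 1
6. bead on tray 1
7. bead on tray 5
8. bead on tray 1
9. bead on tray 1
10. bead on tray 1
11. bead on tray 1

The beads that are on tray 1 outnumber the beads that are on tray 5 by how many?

9

beads on tray 1: 10.
beads on tray 5: 1.
10 − 1 = 9.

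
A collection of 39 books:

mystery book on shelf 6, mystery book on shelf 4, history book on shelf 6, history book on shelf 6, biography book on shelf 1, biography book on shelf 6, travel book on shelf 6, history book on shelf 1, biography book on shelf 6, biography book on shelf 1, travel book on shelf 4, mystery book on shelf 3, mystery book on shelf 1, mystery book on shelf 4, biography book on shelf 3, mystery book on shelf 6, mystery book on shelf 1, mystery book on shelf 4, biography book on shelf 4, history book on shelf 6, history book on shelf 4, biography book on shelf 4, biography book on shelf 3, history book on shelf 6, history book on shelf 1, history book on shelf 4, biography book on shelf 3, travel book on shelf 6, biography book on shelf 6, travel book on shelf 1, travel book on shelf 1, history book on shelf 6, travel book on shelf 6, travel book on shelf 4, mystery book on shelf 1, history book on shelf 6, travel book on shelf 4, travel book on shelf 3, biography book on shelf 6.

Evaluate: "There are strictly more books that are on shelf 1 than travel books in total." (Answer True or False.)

There are 9 books on shelf 1.
There are 9 travel books.
The claim requires 9 > 9, which does not hold.

False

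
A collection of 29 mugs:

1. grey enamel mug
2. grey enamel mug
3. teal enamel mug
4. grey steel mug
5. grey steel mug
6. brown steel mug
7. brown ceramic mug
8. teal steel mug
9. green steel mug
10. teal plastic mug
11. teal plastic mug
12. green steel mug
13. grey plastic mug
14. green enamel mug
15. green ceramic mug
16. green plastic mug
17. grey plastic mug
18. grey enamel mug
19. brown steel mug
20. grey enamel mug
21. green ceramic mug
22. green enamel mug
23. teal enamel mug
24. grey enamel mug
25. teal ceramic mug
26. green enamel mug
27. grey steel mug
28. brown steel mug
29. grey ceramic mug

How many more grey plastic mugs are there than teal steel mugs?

grey plastic mugs: 2.
teal steel mugs: 1.
2 − 1 = 1.

1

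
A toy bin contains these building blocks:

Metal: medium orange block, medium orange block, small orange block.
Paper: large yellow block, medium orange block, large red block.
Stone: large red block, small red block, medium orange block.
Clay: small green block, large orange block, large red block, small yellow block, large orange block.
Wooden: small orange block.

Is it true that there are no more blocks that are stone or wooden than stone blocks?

blocks that are stone or wooden: 4.
stone blocks: 3.
The claim requires 4 ≤ 3, which does not hold.

False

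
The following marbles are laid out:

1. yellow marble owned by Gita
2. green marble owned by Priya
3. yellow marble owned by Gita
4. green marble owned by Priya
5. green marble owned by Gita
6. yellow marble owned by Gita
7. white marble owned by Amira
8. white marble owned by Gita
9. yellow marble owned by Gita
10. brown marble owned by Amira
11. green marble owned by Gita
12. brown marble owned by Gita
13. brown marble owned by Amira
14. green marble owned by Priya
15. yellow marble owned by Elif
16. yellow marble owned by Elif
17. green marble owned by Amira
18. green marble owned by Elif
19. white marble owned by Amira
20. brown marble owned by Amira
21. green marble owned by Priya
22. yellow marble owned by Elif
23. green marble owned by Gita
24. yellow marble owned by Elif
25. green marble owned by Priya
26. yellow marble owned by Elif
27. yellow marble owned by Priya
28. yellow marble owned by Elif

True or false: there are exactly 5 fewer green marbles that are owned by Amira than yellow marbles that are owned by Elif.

Count of green marbles owned by Amira: 1.
Count of yellow marbles owned by Elif: 6.
The claim requires 6 − 1 (= 5) to equal 5, which holds.

True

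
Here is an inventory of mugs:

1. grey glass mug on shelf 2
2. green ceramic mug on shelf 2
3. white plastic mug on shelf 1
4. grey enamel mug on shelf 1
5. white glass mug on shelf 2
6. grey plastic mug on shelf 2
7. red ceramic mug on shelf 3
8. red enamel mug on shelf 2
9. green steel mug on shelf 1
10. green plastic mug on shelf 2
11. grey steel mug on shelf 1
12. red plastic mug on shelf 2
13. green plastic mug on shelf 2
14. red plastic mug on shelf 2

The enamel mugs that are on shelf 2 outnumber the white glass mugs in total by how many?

enamel mugs on shelf 2: 1.
white glass mugs: 1.
1 − 1 = 0.

0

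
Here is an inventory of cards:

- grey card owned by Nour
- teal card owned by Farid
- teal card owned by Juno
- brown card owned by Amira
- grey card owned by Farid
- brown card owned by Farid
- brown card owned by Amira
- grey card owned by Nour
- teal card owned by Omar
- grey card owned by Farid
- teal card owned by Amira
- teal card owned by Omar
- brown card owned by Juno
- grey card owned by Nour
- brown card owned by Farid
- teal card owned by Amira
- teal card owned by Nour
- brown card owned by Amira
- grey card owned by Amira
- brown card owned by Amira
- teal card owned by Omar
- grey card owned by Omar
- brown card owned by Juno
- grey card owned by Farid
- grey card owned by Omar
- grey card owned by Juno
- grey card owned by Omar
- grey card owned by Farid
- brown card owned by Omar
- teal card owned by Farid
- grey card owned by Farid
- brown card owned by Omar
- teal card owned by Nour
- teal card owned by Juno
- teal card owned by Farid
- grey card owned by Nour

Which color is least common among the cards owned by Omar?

brown

Counts by color (restricted to cards owned by Omar): grey 3, teal 3, brown 2.
The minimum is 2, held uniquely by brown.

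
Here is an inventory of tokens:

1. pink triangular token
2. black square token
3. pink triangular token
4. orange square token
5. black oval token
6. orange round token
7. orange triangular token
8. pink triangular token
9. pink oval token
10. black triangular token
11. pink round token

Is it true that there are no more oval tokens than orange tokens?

True

oval tokens: 2.
orange tokens: 3.
The claim requires 2 ≤ 3, which holds.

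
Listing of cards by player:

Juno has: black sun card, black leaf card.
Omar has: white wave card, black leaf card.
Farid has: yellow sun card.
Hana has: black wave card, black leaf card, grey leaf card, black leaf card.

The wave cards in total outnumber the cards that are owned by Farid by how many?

wave cards: 2.
cards owned by Farid: 1.
2 − 1 = 1.

1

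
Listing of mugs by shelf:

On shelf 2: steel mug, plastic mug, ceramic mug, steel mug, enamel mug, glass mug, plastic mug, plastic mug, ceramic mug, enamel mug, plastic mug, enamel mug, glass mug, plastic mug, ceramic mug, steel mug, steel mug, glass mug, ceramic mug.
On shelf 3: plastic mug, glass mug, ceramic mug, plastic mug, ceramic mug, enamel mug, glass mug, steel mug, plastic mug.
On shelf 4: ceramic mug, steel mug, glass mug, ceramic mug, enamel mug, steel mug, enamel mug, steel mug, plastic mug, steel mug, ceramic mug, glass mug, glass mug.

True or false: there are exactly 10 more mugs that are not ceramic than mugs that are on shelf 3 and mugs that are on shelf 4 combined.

True

There are 32 mugs that are not ceramic.
mugs on shelf 3: 9; mugs on shelf 4: 13; combined: 9 + 13 = 22.
The claim requires 32 − 22 (= 10) to equal 10, which holds.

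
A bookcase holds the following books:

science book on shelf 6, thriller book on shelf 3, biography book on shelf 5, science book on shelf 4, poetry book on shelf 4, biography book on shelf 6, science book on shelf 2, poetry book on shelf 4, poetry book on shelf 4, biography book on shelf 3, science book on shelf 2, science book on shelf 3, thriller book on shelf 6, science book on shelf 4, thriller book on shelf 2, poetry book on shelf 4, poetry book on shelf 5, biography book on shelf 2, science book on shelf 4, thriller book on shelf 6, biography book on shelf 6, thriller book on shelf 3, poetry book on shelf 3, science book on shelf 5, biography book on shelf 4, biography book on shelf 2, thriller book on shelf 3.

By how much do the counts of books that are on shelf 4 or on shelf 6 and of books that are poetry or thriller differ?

1

books on shelf 4 or on shelf 6: 13. books that are poetry or thriller: 12.
|13 − 12| = 13 − 12 = 1.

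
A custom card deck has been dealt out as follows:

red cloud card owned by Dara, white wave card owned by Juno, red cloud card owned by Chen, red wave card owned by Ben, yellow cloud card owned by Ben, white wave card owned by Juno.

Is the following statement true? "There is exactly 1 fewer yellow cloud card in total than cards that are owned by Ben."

True

There is 1 yellow cloud card.
Count of cards owned by Ben: 2.
The claim requires 2 − 1 (= 1) to equal 1, which holds.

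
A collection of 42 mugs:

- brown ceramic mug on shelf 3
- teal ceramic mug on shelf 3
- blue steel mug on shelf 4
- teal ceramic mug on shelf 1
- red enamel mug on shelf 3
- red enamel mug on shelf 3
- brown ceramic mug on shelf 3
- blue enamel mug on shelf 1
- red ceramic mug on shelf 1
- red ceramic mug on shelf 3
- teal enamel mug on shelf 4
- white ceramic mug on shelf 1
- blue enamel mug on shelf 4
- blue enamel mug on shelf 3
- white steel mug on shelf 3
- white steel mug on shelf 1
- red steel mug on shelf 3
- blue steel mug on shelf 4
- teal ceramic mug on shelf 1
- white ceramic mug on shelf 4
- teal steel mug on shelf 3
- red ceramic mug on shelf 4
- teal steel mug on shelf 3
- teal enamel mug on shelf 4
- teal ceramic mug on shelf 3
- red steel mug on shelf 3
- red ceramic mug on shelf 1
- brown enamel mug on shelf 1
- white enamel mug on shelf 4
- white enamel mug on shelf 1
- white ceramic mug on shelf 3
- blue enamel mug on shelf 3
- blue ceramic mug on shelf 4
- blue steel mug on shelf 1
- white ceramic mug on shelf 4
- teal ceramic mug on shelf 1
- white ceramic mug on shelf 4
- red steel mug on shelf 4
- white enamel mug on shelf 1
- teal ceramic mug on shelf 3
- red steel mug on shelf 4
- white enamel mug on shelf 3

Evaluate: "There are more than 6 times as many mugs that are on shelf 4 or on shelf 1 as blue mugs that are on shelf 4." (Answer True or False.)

True

mugs on shelf 4 or on shelf 1: 25.
blue mugs on shelf 4: 4.
The claim requires 25 > 6 × 4 = 24, which holds.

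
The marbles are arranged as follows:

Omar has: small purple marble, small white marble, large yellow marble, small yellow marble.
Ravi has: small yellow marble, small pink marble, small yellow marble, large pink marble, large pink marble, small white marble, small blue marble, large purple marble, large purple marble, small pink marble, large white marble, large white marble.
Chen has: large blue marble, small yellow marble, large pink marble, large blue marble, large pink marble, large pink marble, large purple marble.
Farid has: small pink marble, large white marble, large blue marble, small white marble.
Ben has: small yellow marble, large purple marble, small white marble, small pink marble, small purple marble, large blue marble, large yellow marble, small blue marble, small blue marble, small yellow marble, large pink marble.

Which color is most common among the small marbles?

yellow

Counts by color (restricted to small marbles): yellow 6, white 4, pink 4, blue 3, purple 2.
The maximum is 6, held uniquely by yellow.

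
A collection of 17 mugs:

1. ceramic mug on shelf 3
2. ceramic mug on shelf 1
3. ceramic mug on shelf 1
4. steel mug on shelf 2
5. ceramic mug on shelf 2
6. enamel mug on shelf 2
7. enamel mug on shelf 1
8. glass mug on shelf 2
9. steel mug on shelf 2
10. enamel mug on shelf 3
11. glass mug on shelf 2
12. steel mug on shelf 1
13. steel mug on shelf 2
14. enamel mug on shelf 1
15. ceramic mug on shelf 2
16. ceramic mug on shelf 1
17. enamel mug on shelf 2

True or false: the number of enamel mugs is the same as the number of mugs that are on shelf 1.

There are 5 enamel mugs.
There are 6 mugs on shelf 1.
The claim requires 5 = 6, which does not hold.

False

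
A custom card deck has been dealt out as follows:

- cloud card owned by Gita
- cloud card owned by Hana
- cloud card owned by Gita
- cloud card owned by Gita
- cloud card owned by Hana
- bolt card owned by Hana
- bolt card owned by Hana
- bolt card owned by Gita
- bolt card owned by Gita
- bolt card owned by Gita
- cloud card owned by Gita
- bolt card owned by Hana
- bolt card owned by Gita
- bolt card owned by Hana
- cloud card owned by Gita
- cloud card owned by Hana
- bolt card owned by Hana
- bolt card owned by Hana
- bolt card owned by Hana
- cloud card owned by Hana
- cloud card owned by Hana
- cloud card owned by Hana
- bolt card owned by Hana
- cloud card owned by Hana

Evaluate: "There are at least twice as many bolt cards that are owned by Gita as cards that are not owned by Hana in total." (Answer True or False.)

|bolt cards owned by Gita| = 4.
|cards that are not owned by Hana| = 9.
The claim requires 4 ≥ 2 × 9 = 18, which does not hold.

False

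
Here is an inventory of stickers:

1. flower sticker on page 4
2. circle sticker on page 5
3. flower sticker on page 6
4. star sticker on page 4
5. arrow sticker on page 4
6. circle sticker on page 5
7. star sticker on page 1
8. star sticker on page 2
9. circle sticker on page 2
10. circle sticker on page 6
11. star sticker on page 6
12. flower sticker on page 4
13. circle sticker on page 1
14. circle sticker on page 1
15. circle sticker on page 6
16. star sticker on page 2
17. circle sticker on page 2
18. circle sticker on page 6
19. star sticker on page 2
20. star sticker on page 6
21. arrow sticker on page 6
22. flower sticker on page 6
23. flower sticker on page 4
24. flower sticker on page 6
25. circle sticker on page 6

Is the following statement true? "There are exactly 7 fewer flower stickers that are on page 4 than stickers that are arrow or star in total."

flower stickers on page 4: 3.
stickers that are arrow or star: 9.
The claim requires 9 − 3 (= 6) to equal 7, which does not hold.

False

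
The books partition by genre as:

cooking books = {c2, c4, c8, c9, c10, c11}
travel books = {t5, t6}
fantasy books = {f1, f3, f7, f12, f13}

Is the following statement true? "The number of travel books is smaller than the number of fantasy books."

travel books: 2.
fantasy books: 5.
The claim requires 2 < 5, which holds.

True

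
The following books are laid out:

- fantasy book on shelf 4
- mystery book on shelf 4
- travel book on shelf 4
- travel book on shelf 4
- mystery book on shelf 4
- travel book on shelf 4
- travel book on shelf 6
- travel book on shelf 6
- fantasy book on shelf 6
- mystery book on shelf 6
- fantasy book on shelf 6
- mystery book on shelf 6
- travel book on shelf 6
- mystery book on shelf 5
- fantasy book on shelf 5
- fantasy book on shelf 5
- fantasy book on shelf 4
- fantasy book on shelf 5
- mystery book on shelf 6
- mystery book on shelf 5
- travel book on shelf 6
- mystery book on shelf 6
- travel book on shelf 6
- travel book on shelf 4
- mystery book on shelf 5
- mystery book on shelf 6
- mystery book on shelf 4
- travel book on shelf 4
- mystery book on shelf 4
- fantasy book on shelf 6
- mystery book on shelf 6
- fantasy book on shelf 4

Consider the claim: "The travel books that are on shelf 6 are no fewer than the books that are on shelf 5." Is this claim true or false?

False

There are 5 travel books on shelf 6.
There are 6 books on shelf 5.
The claim requires 5 ≥ 6, which does not hold.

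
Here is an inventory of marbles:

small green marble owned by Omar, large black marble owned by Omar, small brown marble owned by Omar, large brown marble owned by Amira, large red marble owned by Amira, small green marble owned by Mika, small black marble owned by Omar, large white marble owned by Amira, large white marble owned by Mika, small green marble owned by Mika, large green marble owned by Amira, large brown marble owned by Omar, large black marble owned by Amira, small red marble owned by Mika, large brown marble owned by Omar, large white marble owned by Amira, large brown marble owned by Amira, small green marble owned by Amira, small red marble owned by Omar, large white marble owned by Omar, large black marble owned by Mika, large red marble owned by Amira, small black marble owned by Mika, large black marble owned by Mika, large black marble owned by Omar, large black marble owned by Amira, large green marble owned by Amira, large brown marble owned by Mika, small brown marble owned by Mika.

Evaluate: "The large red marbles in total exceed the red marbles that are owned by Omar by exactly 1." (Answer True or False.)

There are 2 large red marbles.
Count of red marbles owned by Omar: 1.
The claim requires 2 − 1 (= 1) to equal 1, which holds.

True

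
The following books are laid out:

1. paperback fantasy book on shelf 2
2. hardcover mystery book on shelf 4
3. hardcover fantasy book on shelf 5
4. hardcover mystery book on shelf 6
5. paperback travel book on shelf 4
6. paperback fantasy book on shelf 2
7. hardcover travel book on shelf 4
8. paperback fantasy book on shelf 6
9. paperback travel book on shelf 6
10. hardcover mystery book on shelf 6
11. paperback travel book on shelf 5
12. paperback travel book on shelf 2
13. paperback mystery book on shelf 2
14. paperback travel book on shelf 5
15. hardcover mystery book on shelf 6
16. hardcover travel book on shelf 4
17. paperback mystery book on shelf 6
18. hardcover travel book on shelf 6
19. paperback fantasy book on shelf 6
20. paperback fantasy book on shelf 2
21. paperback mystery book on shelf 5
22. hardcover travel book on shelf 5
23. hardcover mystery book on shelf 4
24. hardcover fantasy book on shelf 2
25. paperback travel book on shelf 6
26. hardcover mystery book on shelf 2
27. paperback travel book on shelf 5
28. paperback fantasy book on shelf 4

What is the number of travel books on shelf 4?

3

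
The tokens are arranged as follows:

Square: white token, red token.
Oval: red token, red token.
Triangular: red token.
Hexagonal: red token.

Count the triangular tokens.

1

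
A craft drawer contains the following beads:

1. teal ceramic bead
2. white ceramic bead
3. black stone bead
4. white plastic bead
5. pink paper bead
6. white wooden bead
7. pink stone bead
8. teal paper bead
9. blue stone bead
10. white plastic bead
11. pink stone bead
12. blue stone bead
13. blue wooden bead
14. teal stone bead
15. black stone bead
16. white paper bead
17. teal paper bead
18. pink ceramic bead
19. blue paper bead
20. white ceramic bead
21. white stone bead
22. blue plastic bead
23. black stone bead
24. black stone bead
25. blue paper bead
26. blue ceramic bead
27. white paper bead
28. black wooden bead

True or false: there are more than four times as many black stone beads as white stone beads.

There are 4 black stone beads.
There is 1 white stone bead.
The claim requires 4 > 4 × 1 = 4, which does not hold.

False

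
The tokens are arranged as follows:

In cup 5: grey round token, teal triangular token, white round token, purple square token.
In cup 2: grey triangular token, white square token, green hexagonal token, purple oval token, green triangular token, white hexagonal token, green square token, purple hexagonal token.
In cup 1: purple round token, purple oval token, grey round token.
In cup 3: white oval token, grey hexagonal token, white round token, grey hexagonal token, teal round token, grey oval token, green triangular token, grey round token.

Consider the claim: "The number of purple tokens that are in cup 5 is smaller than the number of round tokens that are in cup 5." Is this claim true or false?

True

|purple tokens in cup 5| = 1.
|round tokens in cup 5| = 2.
The claim requires 1 < 2, which holds.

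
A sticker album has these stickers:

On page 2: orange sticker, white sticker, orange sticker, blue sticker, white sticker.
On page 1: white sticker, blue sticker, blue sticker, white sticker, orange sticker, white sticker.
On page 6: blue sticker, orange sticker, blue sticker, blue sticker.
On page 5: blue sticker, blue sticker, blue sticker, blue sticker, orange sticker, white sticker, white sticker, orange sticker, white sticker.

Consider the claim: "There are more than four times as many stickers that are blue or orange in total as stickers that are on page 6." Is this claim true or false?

There are 16 stickers that are blue or orange.
There are 4 stickers on page 6.
The claim requires 16 > 4 × 4 = 16, which does not hold.

False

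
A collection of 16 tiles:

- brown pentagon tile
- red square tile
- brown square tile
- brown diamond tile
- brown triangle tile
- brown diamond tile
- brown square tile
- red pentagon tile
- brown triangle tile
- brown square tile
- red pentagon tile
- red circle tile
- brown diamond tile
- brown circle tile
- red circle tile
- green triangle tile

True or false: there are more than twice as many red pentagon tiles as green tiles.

False

|red pentagon tiles| = 2.
|green tiles| = 1.
The claim requires 2 > 2 × 1 = 2, which does not hold.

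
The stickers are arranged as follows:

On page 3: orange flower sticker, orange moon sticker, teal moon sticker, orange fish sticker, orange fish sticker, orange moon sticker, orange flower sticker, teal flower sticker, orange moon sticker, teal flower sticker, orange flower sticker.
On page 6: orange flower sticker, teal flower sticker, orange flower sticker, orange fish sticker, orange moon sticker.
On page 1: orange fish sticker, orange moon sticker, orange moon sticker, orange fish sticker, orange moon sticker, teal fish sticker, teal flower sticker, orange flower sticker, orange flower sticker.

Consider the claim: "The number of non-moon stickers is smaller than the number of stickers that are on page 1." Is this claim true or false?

|non-moon stickers| = 17.
|stickers on page 1| = 9.
The claim requires 17 < 9, which does not hold.

False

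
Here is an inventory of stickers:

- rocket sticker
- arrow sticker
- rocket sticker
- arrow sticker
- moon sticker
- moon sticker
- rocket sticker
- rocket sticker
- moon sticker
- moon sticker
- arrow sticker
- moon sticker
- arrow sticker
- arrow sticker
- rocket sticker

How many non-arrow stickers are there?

10

Total stickers: 15; with the excluded value: 5; remaining 15 − 5 = 10.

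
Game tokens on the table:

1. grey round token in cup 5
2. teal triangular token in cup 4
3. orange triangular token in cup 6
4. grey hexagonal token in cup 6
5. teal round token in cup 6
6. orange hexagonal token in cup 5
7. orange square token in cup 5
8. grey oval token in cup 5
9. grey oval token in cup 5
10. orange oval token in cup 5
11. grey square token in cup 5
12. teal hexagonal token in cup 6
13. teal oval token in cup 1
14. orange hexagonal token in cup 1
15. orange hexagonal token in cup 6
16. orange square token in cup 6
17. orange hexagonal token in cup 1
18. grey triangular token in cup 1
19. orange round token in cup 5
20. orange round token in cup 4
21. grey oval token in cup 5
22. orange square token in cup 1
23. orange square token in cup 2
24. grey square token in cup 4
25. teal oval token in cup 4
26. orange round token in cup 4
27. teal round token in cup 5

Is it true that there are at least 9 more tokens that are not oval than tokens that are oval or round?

|tokens that are not oval| = 21.
|tokens that are oval or round| = 12.
The claim requires 21 − 12 = 9 ≥ 9, which holds.

True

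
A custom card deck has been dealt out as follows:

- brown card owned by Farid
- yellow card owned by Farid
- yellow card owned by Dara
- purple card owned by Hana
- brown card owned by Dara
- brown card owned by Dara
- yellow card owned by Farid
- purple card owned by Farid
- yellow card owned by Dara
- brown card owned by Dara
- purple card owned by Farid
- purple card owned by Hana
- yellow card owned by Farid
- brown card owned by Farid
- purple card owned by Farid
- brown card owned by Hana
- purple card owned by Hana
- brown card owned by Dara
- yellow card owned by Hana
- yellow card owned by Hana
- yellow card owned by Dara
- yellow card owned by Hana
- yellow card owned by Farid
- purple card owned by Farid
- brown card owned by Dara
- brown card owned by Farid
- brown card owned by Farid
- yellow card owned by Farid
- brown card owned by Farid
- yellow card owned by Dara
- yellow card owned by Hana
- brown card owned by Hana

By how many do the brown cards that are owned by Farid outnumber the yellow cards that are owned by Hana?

brown cards owned by Farid: 5.
yellow cards owned by Hana: 4.
5 − 4 = 1.

1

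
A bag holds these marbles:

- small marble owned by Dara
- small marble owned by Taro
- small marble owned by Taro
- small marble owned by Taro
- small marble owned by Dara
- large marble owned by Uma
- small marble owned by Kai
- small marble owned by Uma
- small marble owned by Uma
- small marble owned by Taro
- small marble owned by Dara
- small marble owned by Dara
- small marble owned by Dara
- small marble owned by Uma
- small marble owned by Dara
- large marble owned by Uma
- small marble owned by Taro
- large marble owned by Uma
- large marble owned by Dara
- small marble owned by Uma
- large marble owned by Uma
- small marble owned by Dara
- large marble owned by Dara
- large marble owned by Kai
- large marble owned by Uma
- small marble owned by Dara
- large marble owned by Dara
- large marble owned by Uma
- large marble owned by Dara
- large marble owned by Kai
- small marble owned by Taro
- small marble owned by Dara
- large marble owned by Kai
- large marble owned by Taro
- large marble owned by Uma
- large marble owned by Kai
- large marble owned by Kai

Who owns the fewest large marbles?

Counts by owner (restricted to large marbles): Uma→7, Kai→5, Dara→4, Taro→1.
The minimum is 1, held uniquely by Taro.

Taro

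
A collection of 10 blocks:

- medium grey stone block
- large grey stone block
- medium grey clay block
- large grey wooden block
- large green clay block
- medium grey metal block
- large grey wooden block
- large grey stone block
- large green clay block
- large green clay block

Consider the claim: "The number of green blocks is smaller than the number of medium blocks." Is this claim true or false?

|green blocks| = 3.
|medium blocks| = 3.
The claim requires 3 < 3, which does not hold.

False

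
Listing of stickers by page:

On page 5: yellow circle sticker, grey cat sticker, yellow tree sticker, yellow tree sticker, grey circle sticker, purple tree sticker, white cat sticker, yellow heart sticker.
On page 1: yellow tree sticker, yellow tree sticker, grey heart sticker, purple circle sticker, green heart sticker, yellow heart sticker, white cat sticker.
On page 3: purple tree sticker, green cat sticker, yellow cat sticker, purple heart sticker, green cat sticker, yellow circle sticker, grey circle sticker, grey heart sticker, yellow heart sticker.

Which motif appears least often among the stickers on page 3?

tree

Counts by motif (restricted to stickers on page 3): cat 3, heart 3, circle 2, tree 1.
The minimum is 1, held uniquely by tree.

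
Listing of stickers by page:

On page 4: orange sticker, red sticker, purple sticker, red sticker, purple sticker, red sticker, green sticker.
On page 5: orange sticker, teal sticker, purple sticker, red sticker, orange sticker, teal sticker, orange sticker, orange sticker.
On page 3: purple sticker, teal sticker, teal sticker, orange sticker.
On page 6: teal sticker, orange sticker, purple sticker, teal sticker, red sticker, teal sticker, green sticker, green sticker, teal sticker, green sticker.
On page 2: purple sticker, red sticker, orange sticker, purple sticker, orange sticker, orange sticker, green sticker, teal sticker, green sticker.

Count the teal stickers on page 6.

4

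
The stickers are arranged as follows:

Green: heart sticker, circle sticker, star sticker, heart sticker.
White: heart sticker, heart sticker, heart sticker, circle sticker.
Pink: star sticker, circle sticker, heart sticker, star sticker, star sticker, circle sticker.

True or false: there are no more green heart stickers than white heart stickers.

There are 2 green heart stickers.
There are 3 white heart stickers.
The claim requires 2 ≤ 3, which holds.

True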